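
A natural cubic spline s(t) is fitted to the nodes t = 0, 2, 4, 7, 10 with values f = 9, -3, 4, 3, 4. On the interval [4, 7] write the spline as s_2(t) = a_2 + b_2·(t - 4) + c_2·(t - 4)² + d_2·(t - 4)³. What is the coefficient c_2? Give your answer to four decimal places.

-2.1857

Let σ_i = s''(x_i). Step sizes h_i = 2, 2, 3, 3; slopes of the chords Δ_i = (y_(i+1) - y_i)/h_i = -6, 7/2, -1/3, 1/3.
  2·σ_0 + 8·σ_1 + 2·σ_2 = 6(Δ_1 - Δ_0) = 57
  2·σ_1 + 10·σ_2 + 3·σ_3 = 6(Δ_2 - Δ_1) = -23
  3·σ_2 + 12·σ_3 + 3·σ_4 = 6(Δ_3 - Δ_2) = 4
Natural end conditions: σ_0 = σ_4 = 0.
Forward elimination and back-substitution give σ_0 = 0, σ_1 = 2301/280, σ_2 = -153/35, σ_3 = 599/420, σ_4 = 0.
On [4, 7], with s_2(t) = a_2 + b_2·(t - 4) + c_2·(t - 4)² + d_2·(t - 4)³: c_2 = σ_2/2 = -153/70, d_2 = (σ_3 - σ_2)/(6h_2) = 487/1512, b_2 = Δ_2 - h_2(2σ_2 + σ_3)/6 = 133/40.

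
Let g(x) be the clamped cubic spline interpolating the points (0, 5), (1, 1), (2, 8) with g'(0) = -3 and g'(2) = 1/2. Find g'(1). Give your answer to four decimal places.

2.8750

Let σ_i = g''(x_i). Step sizes h_i = 1, 1; slopes of the chords Δ_i = (y_(i+1) - y_i)/h_i = -4, 7.
  1·σ_0 + 4·σ_1 + 1·σ_2 = 6(Δ_1 - Δ_0) = 66
Clamped end conditions give two more equations: 2h_0·σ_0 + h_0·σ_1 = 6(Δ_0 - g'(0)) = -6 and h_1·σ_1 + 2h_1·σ_2 = 6(g'(2) - Δ_1) = -39.
Solving the tridiagonal system: σ_0 = -71/4, σ_1 = 59/2, σ_2 = -137/4.
On [1, 2], g'(x) = b_1 + 2c_1·(x - 1) + 3d_1·(x - 1)² with b_1 = Δ_1 - h_1(2σ_1 + σ_2)/6 = 23/8, c_1 = σ_1/2 = 59/4, d_1 = (σ_2 - σ_1)/(6h_1) = -85/8. So g'(1) = 23/8.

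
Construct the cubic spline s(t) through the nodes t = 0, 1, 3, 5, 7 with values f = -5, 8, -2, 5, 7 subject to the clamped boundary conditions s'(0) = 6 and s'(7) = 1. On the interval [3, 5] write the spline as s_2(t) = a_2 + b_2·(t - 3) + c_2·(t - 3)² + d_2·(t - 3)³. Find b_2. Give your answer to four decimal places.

With M_i denoting the second derivative at x_i, h_i = 1, 2, 2, 2, and Δ_i = (y_(i+1) − y_i)/h_i = 13, -5, 7/2, 1:
  1·M_0 + 6·M_1 + 2·M_2 = 6(Δ_1 - Δ_0) = -108
  2·M_1 + 8·M_2 + 2·M_3 = 6(Δ_2 - Δ_1) = 51
  2·M_2 + 8·M_3 + 2·M_4 = 6(Δ_3 - Δ_2) = -15
Clamped end conditions give two more equations: 2h_0·M_0 + h_0·M_1 = 6(Δ_0 - s'(0)) = 42 and h_3·M_3 + 2h_3·M_4 = 6(s'(7) - Δ_3) = 0.
Forward elimination and back-substitution give M_0 = 71/2, M_1 = -29, M_2 = 61/4, M_3 = -13/2, M_4 = 13/4.
On [3, 5], with s_2(t) = a_2 + b_2·(t - 3) + c_2·(t - 3)² + d_2·(t - 3)³: c_2 = M_2/2 = 61/8, d_2 = (M_3 - M_2)/(6h_2) = -29/16, b_2 = Δ_2 - h_2(2M_2 + M_3)/6 = -9/2.

-4.5000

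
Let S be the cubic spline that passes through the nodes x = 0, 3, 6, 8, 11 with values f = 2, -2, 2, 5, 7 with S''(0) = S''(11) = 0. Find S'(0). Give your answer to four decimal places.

Write M_i for S''(x_i). With h_i = 3, 3, 2, 3 and divided differences Δ_i = -4/3, 4/3, 3/2, 2/3, the continuity of S' gives the tridiagonal system
  3·M_0 + 12·M_1 + 3·M_2 = 6(Δ_1 - Δ_0) = 16
  3·M_1 + 10·M_2 + 2·M_3 = 6(Δ_2 - Δ_1) = 1
  2·M_2 + 10·M_3 + 3·M_4 = 6(Δ_3 - Δ_2) = -5
Natural end conditions: M_0 = M_4 = 0.
Solving: M_0 = 0, M_1 = 82/59, M_2 = -40/177, M_3 = -161/354, M_4 = 0.
On [0, 3], S'(x) = b_0 + 2c_0·x + 3d_0·x² with b_0 = Δ_0 - h_0(2M_0 + M_1)/6 = -359/177, c_0 = M_0/2 = 0, d_0 = (M_1 - M_0)/(6h_0) = 41/531. So S'(0) = -359/177.

-2.0282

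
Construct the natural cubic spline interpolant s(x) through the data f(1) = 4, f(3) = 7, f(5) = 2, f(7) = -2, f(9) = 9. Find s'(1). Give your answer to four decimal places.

2.4732

Put σ_i = s'' at the i-th knot. Here h = (2, 2, 2, 2) and Δ = (3/2, -5/2, -2, 11/2), so the interior equations h_(i-1)·σ_(i-1) + 2(h_(i-1)+h_i)·σ_i + h_i·σ_(i+1) = 6(Δ_i − Δ_(i-1)) read
  2·σ_0 + 8·σ_1 + 2·σ_2 = 6(Δ_1 - Δ_0) = -24
  2·σ_1 + 8·σ_2 + 2·σ_3 = 6(Δ_2 - Δ_1) = 3
  2·σ_2 + 8·σ_3 + 2·σ_4 = 6(Δ_3 - Δ_2) = 45
Natural end conditions: σ_0 = σ_4 = 0.
Solving: σ_0 = 0, σ_1 = -327/112, σ_2 = -9/28, σ_3 = 639/112, σ_4 = 0.
On [1, 3], s'(x) = b_0 + 2c_0·(x - 1) + 3d_0·(x - 1)² with b_0 = Δ_0 - h_0(2σ_0 + σ_1)/6 = 277/112, c_0 = σ_0/2 = 0, d_0 = (σ_1 - σ_0)/(6h_0) = -109/448. So s'(1) = 277/112.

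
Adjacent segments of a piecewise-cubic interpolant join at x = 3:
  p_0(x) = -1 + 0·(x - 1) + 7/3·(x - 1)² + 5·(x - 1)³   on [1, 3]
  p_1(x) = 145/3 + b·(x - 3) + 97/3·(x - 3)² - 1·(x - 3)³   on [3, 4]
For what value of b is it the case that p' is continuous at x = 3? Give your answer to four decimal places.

69.3333

p_0'(x) = 0 + 14/3·(x - 1) + 15·(x - 1)², so p_0'(3) = 208/3. On the right, p_1'(3) = b, so b = 208/3.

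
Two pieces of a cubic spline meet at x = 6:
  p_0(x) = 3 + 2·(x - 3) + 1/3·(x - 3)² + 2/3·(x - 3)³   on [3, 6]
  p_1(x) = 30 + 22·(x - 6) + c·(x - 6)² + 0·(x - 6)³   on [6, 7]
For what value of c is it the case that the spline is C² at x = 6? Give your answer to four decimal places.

6.3333

p_0''(x) = 2/3 + 4·(x - 3), so p_0''(6) = 38/3. On the right, p_1''(6) = 2c, so c = 19/3.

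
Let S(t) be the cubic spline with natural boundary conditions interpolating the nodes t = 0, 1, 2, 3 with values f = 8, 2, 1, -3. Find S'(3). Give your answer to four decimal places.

Write M_i for S''(x_i). With h_i = 1, 1, 1 and divided differences Δ_i = -6, -1, -4, the continuity of S' gives the tridiagonal system
  1·M_0 + 4·M_1 + 1·M_2 = 6(Δ_1 - Δ_0) = 30
  1·M_1 + 4·M_2 + 1·M_3 = 6(Δ_2 - Δ_1) = -18
Natural end conditions: M_0 = M_3 = 0.
Forward elimination and back-substitution give M_0 = 0, M_1 = 46/5, M_2 = -34/5, M_3 = 0.
On [2, 3], S'(t) = b_2 + 2c_2·(t - 2) + 3d_2·(t - 2)² with b_2 = Δ_2 - h_2(2M_2 + M_3)/6 = -26/15, c_2 = M_2/2 = -17/5, d_2 = (M_3 - M_2)/(6h_2) = 17/15. So S'(3) = -77/15.

-5.1333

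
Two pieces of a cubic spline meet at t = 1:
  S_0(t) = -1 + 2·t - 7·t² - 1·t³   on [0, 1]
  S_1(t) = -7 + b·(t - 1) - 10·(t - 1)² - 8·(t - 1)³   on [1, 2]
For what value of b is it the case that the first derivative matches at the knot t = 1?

-15

S_0'(t) = 2 - 14·t - 3·t², so S_0'(1) = -15. On the right, S_1'(1) = b, so b = -15.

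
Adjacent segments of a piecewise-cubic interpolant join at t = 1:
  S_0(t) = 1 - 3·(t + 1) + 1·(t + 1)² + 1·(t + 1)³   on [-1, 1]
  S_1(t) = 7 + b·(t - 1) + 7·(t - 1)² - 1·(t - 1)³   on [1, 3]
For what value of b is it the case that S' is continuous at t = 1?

S_0'(t) = -3 + 2·(t + 1) + 3·(t + 1)², so S_0'(1) = 13. On the right, S_1'(1) = b, so b = 13.

13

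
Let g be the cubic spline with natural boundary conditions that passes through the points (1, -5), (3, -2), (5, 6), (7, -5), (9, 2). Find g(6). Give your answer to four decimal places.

0.8013

Put M_i = g'' at the i-th knot. Here h = (2, 2, 2, 2) and Δ = (3/2, 4, -11/2, 7/2), so the interior equations h_(i-1)·M_(i-1) + 2(h_(i-1)+h_i)·M_i + h_i·M_(i+1) = 6(Δ_i − Δ_(i-1)) read
  2·M_0 + 8·M_1 + 2·M_2 = 6(Δ_1 - Δ_0) = 15
  2·M_1 + 8·M_2 + 2·M_3 = 6(Δ_2 - Δ_1) = -57
  2·M_2 + 8·M_3 + 2·M_4 = 6(Δ_3 - Δ_2) = 54
Natural end conditions: M_0 = M_4 = 0.
Solving the tridiagonal system: M_0 = 0, M_1 = 507/112, M_2 = -297/28, M_3 = 1053/112, M_4 = 0.
On [5, 7], g(x) = 6 - 25/16·(x - 5) - 297/56·(x - 5)² + 747/448·(x - 5)³.
With (x - 5) = 1: g(6) = 359/448.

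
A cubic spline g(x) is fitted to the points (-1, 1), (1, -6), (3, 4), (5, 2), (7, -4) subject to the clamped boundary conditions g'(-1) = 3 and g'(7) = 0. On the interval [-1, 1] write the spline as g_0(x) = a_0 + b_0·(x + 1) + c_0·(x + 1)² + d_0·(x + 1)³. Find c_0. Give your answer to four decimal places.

Let m_i = g''(x_i). Step sizes h_i = 2, 2, 2, 2; slopes of the chords Δ_i = (y_(i+1) - y_i)/h_i = -7/2, 5, -1, -3.
  2·m_0 + 8·m_1 + 2·m_2 = 6(Δ_1 - Δ_0) = 51
  2·m_1 + 8·m_2 + 2·m_3 = 6(Δ_2 - Δ_1) = -36
  2·m_2 + 8·m_3 + 2·m_4 = 6(Δ_3 - Δ_2) = -12
Clamped end conditions give two more equations: 2h_0·m_0 + h_0·m_1 = 6(Δ_0 - g'(-1)) = -39 and h_3·m_3 + 2h_3·m_4 = 6(g'(7) - Δ_3) = 18.
Solving: m_0 = -1773/112, m_1 = 681/56, m_2 = -117/16, m_3 = -51/56, m_4 = 555/112.
On [-1, 1], with g_0(x) = a_0 + b_0·(x + 1) + c_0·(x + 1)² + d_0·(x + 1)³: c_0 = m_0/2 = -1773/224, d_0 = (m_1 - m_0)/(6h_0) = 1045/448, b_0 = Δ_0 - h_0(2m_0 + m_1)/6 = 3.

-7.9152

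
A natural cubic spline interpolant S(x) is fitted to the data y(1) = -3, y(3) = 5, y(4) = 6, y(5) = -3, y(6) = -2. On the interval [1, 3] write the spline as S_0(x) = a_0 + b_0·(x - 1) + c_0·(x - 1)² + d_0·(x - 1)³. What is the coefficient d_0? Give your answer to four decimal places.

0.0291

Write σ_i for S''(x_i). With h_i = 2, 1, 1, 1 and divided differences Δ_i = 4, 1, -9, 1, the continuity of S' gives the tridiagonal system
  2·σ_0 + 6·σ_1 + 1·σ_2 = 6(Δ_1 - Δ_0) = -18
  1·σ_1 + 4·σ_2 + 1·σ_3 = 6(Δ_2 - Δ_1) = -60
  1·σ_2 + 4·σ_3 + 1·σ_4 = 6(Δ_3 - Δ_2) = 60
Natural end conditions: σ_0 = σ_4 = 0.
Solving the tridiagonal system: σ_0 = 0, σ_1 = 15/43, σ_2 = -864/43, σ_3 = 861/43, σ_4 = 0.
On [1, 3], with S_0(x) = a_0 + b_0·(x - 1) + c_0·(x - 1)² + d_0·(x - 1)³: c_0 = σ_0/2 = 0, d_0 = (σ_1 - σ_0)/(6h_0) = 5/172, b_0 = Δ_0 - h_0(2σ_0 + σ_1)/6 = 167/43.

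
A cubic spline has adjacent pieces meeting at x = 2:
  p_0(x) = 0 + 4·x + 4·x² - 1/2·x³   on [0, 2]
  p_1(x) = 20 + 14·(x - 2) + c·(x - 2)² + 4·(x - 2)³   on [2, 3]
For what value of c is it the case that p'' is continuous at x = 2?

p_0''(x) = 8 - 3·x, so p_0''(2) = 2. On the right, p_1''(2) = 2c, so c = 1.

1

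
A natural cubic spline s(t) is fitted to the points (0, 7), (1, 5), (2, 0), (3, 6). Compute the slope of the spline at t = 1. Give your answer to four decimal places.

-5.0667

Put M_i = s'' at the i-th knot. Here h = (1, 1, 1) and Δ = (-2, -5, 6), so the interior equations h_(i-1)·M_(i-1) + 2(h_(i-1)+h_i)·M_i + h_i·M_(i+1) = 6(Δ_i − Δ_(i-1)) read
  1·M_0 + 4·M_1 + 1·M_2 = 6(Δ_1 - Δ_0) = -18
  1·M_1 + 4·M_2 + 1·M_3 = 6(Δ_2 - Δ_1) = 66
Natural end conditions: M_0 = M_3 = 0.
Solving: M_0 = 0, M_1 = -46/5, M_2 = 94/5, M_3 = 0.
On [1, 2], s'(t) = b_1 + 2c_1·(t - 1) + 3d_1·(t - 1)² with b_1 = Δ_1 - h_1(2M_1 + M_2)/6 = -76/15, c_1 = M_1/2 = -23/5, d_1 = (M_2 - M_1)/(6h_1) = 14/3. So s'(1) = -76/15.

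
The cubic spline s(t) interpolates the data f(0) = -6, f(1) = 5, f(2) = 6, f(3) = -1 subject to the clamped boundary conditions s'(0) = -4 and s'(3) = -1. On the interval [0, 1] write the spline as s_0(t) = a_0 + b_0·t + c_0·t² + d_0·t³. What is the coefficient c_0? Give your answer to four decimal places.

Put M_i = s'' at the i-th knot. Here h = (1, 1, 1) and Δ = (11, 1, -7), so the interior equations h_(i-1)·M_(i-1) + 2(h_(i-1)+h_i)·M_i + h_i·M_(i+1) = 6(Δ_i − Δ_(i-1)) read
  1·M_0 + 4·M_1 + 1·M_2 = 6(Δ_1 - Δ_0) = -60
  1·M_1 + 4·M_2 + 1·M_3 = 6(Δ_2 - Δ_1) = -48
Clamped end conditions give two more equations: 2h_0·M_0 + h_0·M_1 = 6(Δ_0 - s'(0)) = 90 and h_2·M_2 + 2h_2·M_3 = 6(s'(3) - Δ_2) = 36.
Forward elimination and back-substitution give M_0 = 292/5, M_1 = -134/5, M_2 = -56/5, M_3 = 118/5.
On [0, 1], with s_0(t) = a_0 + b_0·t + c_0·t² + d_0·t³: c_0 = M_0/2 = 146/5, d_0 = (M_1 - M_0)/(6h_0) = -71/5, b_0 = Δ_0 - h_0(2M_0 + M_1)/6 = -4.

29.2000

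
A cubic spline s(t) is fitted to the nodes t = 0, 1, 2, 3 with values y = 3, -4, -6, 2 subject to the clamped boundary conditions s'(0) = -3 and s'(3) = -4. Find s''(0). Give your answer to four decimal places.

-14.2667

Let M_i = s''(x_i). Step sizes h_i = 1, 1, 1; slopes of the chords Δ_i = (y_(i+1) - y_i)/h_i = -7, -2, 8.
  1·M_0 + 4·M_1 + 1·M_2 = 6(Δ_1 - Δ_0) = 30
  1·M_1 + 4·M_2 + 1·M_3 = 6(Δ_2 - Δ_1) = 60
Clamped end conditions give two more equations: 2h_0·M_0 + h_0·M_1 = 6(Δ_0 - s'(0)) = -24 and h_2·M_2 + 2h_2·M_3 = 6(s'(3) - Δ_2) = -72.
Forward elimination and back-substitution give M_0 = -214/15, M_1 = 68/15, M_2 = 392/15, M_3 = -736/15.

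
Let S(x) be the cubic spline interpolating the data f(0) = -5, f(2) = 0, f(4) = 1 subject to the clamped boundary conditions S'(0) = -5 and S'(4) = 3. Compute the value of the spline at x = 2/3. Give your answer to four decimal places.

Let M_i = S''(x_i). Step sizes h_i = 2, 2; slopes of the chords Δ_i = (y_(i+1) - y_i)/h_i = 5/2, 1/2.
  2·M_0 + 8·M_1 + 2·M_2 = 6(Δ_1 - Δ_0) = -12
Clamped end conditions give two more equations: 2h_0·M_0 + h_0·M_1 = 6(Δ_0 - S'(0)) = 45 and h_1·M_1 + 2h_1·M_2 = 6(S'(4) - Δ_1) = 15.
Hence M_0 = 59/4, M_1 = -7, M_2 = 29/4.
On [0, 2], S(x) = -5 - 5·x + 59/8·x² - 29/16·x³.
With x = 2/3: S(2/3) = -151/27.

-5.5926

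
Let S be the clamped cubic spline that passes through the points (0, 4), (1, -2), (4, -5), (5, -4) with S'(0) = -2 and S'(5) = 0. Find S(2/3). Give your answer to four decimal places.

0.3810

Let σ_i = S''(x_i). Step sizes h_i = 1, 3, 1; slopes of the chords Δ_i = (y_(i+1) - y_i)/h_i = -6, -1, 1.
  1·σ_0 + 8·σ_1 + 3·σ_2 = 6(Δ_1 - Δ_0) = 30
  3·σ_1 + 8·σ_2 + 1·σ_3 = 6(Δ_2 - Δ_1) = 12
Clamped end conditions give two more equations: 2h_0·σ_0 + h_0·σ_1 = 6(Δ_0 - S'(0)) = -24 and h_2·σ_2 + 2h_2·σ_3 = 6(S'(5) - Δ_2) = -6.
Solving: σ_0 = -104/7, σ_1 = 40/7, σ_2 = -2/7, σ_3 = -20/7.
On [0, 1], S(x) = 4 - 2·x - 52/7·x² + 24/7·x³.
With x = 2/3: S(2/3) = 8/21.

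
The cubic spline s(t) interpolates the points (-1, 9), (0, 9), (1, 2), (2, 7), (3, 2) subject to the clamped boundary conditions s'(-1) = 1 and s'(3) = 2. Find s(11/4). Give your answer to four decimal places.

2.4766

Write M_i for s''(x_i). With h_i = 1, 1, 1, 1 and divided differences Δ_i = 0, -7, 5, -5, the continuity of s' gives the tridiagonal system
  1·M_0 + 4·M_1 + 1·M_2 = 6(Δ_1 - Δ_0) = -42
  1·M_1 + 4·M_2 + 1·M_3 = 6(Δ_2 - Δ_1) = 72
  1·M_2 + 4·M_3 + 1·M_4 = 6(Δ_3 - Δ_2) = -60
Clamped end conditions give two more equations: 2h_0·M_0 + h_0·M_1 = 6(Δ_0 - s'(-1)) = -6 and h_3·M_3 + 2h_3·M_4 = 6(s'(3) - Δ_3) = 42.
Hence M_0 = 7, M_1 = -20, M_2 = 31, M_3 = -32, M_4 = 37.
On [2, 3], s(t) = 7 - 1/2·(t - 2) - 16·(t - 2)² + 23/2·(t - 2)³.
With (t - 2) = 3/4: s(11/4) = 317/128.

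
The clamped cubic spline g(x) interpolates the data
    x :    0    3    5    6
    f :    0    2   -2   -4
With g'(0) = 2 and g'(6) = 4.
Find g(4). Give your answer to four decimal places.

0.9298

Put m_i = g'' at the i-th knot. Here h = (3, 2, 1) and Δ = (2/3, -2, -2), so the interior equations h_(i-1)·m_(i-1) + 2(h_(i-1)+h_i)·m_i + h_i·m_(i+1) = 6(Δ_i − Δ_(i-1)) read
  3·m_0 + 10·m_1 + 2·m_2 = 6(Δ_1 - Δ_0) = -16
  2·m_1 + 6·m_2 + 1·m_3 = 6(Δ_2 - Δ_1) = 0
Clamped end conditions give two more equations: 2h_0·m_0 + h_0·m_1 = 6(Δ_0 - g'(0)) = -8 and h_2·m_2 + 2h_2·m_3 = 6(g'(6) - Δ_2) = 36.
Solving: m_0 = -56/57, m_1 = -40/57, m_2 = -172/57, m_3 = 1112/57.
On [3, 5], g(x) = 2 - 10/19·(x - 3) - 20/57·(x - 3)² - 11/57·(x - 3)³.
With (x - 3) = 1: g(4) = 53/57.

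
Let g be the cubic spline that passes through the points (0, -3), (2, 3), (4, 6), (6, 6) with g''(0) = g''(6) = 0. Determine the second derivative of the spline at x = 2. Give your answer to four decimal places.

Put σ_i = g'' at the i-th knot. Here h = (2, 2, 2) and Δ = (3, 3/2, 0), so the interior equations h_(i-1)·σ_(i-1) + 2(h_(i-1)+h_i)·σ_i + h_i·σ_(i+1) = 6(Δ_i − Δ_(i-1)) read
  2·σ_0 + 8·σ_1 + 2·σ_2 = 6(Δ_1 - Δ_0) = -9
  2·σ_1 + 8·σ_2 + 2·σ_3 = 6(Δ_2 - Δ_1) = -9
Natural end conditions: σ_0 = σ_3 = 0.
Solving: σ_0 = 0, σ_1 = -9/10, σ_2 = -9/10, σ_3 = 0.

-0.9000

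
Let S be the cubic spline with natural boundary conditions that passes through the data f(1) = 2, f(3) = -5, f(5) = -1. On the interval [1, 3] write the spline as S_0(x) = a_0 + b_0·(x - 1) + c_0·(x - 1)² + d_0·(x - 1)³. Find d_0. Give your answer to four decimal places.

Put m_i = S'' at the i-th knot. Here h = (2, 2) and Δ = (-7/2, 2), so the interior equations h_(i-1)·m_(i-1) + 2(h_(i-1)+h_i)·m_i + h_i·m_(i+1) = 6(Δ_i − Δ_(i-1)) read
  2·m_0 + 8·m_1 + 2·m_2 = 6(Δ_1 - Δ_0) = 33
Natural end conditions: m_0 = m_2 = 0.
Solving: m_0 = 0, m_1 = 33/8, m_2 = 0.
On [1, 3], with S_0(x) = a_0 + b_0·(x - 1) + c_0·(x - 1)² + d_0·(x - 1)³: c_0 = m_0/2 = 0, d_0 = (m_1 - m_0)/(6h_0) = 11/32, b_0 = Δ_0 - h_0(2m_0 + m_1)/6 = -39/8.

0.3438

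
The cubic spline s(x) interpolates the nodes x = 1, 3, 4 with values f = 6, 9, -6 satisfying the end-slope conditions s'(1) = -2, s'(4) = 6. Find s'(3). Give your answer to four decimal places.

-15.9167

Write M_i for s''(x_i). With h_i = 2, 1 and divided differences Δ_i = 3/2, -15, the continuity of s' gives the tridiagonal system
  2·M_0 + 6·M_1 + 1·M_2 = 6(Δ_1 - Δ_0) = -99
Clamped end conditions give two more equations: 2h_0·M_0 + h_0·M_1 = 6(Δ_0 - s'(1)) = 21 and h_1·M_1 + 2h_1·M_2 = 6(s'(4) - Δ_1) = 126.
Solving the tridiagonal system: M_0 = 293/12, M_1 = -115/3, M_2 = 493/6.
On [3, 4], s'(x) = b_1 + 2c_1·(x - 3) + 3d_1·(x - 3)² with b_1 = Δ_1 - h_1(2M_1 + M_2)/6 = -191/12, c_1 = M_1/2 = -115/6, d_1 = (M_2 - M_1)/(6h_1) = 241/12. So s'(3) = -191/12.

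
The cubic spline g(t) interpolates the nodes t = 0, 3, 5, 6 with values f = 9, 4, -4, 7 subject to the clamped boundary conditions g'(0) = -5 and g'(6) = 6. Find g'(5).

Put M_i = g'' at the i-th knot. Here h = (3, 2, 1) and Δ = (-5/3, -4, 11), so the interior equations h_(i-1)·M_(i-1) + 2(h_(i-1)+h_i)·M_i + h_i·M_(i+1) = 6(Δ_i − Δ_(i-1)) read
  3·M_0 + 10·M_1 + 2·M_2 = 6(Δ_1 - Δ_0) = -14
  2·M_1 + 6·M_2 + 1·M_3 = 6(Δ_2 - Δ_1) = 90
Clamped end conditions give two more equations: 2h_0·M_0 + h_0·M_1 = 6(Δ_0 - g'(0)) = 20 and h_2·M_2 + 2h_2·M_3 = 6(g'(6) - Δ_2) = -30.
Hence M_0 = 22/3, M_1 = -8, M_2 = 22, M_3 = -26.
On [5, 6], g'(t) = b_2 + 2c_2·(t - 5) + 3d_2·(t - 5)² with b_2 = Δ_2 - h_2(2M_2 + M_3)/6 = 8, c_2 = M_2/2 = 11, d_2 = (M_3 - M_2)/(6h_2) = -8. So g'(5) = 8.

8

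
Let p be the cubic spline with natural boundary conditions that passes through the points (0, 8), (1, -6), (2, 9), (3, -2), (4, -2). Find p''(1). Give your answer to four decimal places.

With m_i denoting the second derivative at x_i, h_i = 1, 1, 1, 1, and Δ_i = (y_(i+1) − y_i)/h_i = -14, 15, -11, 0:
  1·m_0 + 4·m_1 + 1·m_2 = 6(Δ_1 - Δ_0) = 174
  1·m_1 + 4·m_2 + 1·m_3 = 6(Δ_2 - Δ_1) = -156
  1·m_2 + 4·m_3 + 1·m_4 = 6(Δ_3 - Δ_2) = 66
Natural end conditions: m_0 = m_4 = 0.
Hence m_0 = 0, m_1 = 825/14, m_2 = -432/7, m_3 = 447/14, m_4 = 0.

58.9286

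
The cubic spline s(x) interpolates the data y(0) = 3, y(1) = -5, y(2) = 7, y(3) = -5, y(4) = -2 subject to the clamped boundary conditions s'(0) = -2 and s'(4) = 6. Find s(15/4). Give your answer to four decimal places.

-3.7151

Let m_i = s''(x_i). Step sizes h_i = 1, 1, 1, 1; slopes of the chords Δ_i = (y_(i+1) - y_i)/h_i = -8, 12, -12, 3.
  1·m_0 + 4·m_1 + 1·m_2 = 6(Δ_1 - Δ_0) = 120
  1·m_1 + 4·m_2 + 1·m_3 = 6(Δ_2 - Δ_1) = -144
  1·m_2 + 4·m_3 + 1·m_4 = 6(Δ_3 - Δ_2) = 90
Clamped end conditions give two more equations: 2h_0·m_0 + h_0·m_1 = 6(Δ_0 - s'(0)) = -36 and h_3·m_3 + 2h_3·m_4 = 6(s'(4) - Δ_3) = 18.
Solving: m_0 = -1297/28, m_1 = 793/14, m_2 = -241/4, m_3 = 565/14, m_4 = -313/28.
On [3, 4], s(x) = -5 - 481/56·(x - 3) + 565/28·(x - 3)² - 481/56·(x - 3)³.
With (x - 3) = 3/4: s(15/4) = -13315/3584.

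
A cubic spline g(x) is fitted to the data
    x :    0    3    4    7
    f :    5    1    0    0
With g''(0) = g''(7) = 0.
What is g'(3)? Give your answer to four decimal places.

Let m_i = g''(x_i). Step sizes h_i = 3, 1, 3; slopes of the chords Δ_i = (y_(i+1) - y_i)/h_i = -4/3, -1, 0.
  3·m_0 + 8·m_1 + 1·m_2 = 6(Δ_1 - Δ_0) = 2
  1·m_1 + 8·m_2 + 3·m_3 = 6(Δ_2 - Δ_1) = 6
Natural end conditions: m_0 = m_3 = 0.
Hence m_0 = 0, m_1 = 10/63, m_2 = 46/63, m_3 = 0.
On [3, 4], g'(x) = b_1 + 2c_1·(x - 3) + 3d_1·(x - 3)² with b_1 = Δ_1 - h_1(2m_1 + m_2)/6 = -74/63, c_1 = m_1/2 = 5/63, d_1 = (m_2 - m_1)/(6h_1) = 2/21. So g'(3) = -74/63.

-1.1746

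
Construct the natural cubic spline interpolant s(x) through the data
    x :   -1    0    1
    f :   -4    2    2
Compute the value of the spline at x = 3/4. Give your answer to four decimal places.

2.3516

With m_i denoting the second derivative at x_i, h_i = 1, 1, and Δ_i = (y_(i+1) − y_i)/h_i = 6, 0:
  1·m_0 + 4·m_1 + 1·m_2 = 6(Δ_1 - Δ_0) = -36
Natural end conditions: m_0 = m_2 = 0.
Hence m_0 = 0, m_1 = -9, m_2 = 0.
On [0, 1], s(x) = 2 + 3·x - 9/2·x² + 3/2·x³.
With x = 3/4: s(3/4) = 301/128.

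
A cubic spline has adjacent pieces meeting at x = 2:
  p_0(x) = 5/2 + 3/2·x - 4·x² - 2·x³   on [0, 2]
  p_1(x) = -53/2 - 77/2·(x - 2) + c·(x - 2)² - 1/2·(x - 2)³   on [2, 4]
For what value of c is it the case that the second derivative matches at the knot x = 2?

-16

p_0''(x) = -8 - 12·x, so p_0''(2) = -32. On the right, p_1''(2) = 2c, so c = -16.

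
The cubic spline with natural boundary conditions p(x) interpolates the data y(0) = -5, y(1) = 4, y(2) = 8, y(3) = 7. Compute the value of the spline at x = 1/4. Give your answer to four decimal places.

Write M_i for p''(x_i). With h_i = 1, 1, 1 and divided differences Δ_i = 9, 4, -1, the continuity of p' gives the tridiagonal system
  1·M_0 + 4·M_1 + 1·M_2 = 6(Δ_1 - Δ_0) = -30
  1·M_1 + 4·M_2 + 1·M_3 = 6(Δ_2 - Δ_1) = -30
Natural end conditions: M_0 = M_3 = 0.
Solving: M_0 = 0, M_1 = -6, M_2 = -6, M_3 = 0.
On [0, 1], p(x) = -5 + 10·x + 0·x² - 1·x³.
With x = 1/4: p(1/4) = -161/64.

-2.5156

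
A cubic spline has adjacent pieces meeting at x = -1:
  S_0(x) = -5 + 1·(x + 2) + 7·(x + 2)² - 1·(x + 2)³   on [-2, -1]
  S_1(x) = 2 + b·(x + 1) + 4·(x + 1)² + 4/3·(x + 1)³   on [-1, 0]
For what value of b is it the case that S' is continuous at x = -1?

12

S_0'(x) = 1 + 14·(x + 2) - 3·(x + 2)², so S_0'(-1) = 12. On the right, S_1'(-1) = b, so b = 12.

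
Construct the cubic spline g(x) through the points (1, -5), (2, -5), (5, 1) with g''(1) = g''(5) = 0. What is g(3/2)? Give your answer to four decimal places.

-5.0938

Write m_i for g''(x_i). With h_i = 1, 3 and divided differences Δ_i = 0, 2, the continuity of g' gives the tridiagonal system
  1·m_0 + 8·m_1 + 3·m_2 = 6(Δ_1 - Δ_0) = 12
Natural end conditions: m_0 = m_2 = 0.
Solving: m_0 = 0, m_1 = 3/2, m_2 = 0.
On [1, 2], g(x) = -5 - 1/4·(x - 1) + 0·(x - 1)² + 1/4·(x - 1)³.
With (x - 1) = 1/2: g(3/2) = -163/32.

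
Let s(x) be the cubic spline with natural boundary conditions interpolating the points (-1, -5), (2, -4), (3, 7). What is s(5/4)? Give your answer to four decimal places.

Write M_i for s''(x_i). With h_i = 3, 1 and divided differences Δ_i = 1/3, 11, the continuity of s' gives the tridiagonal system
  3·M_0 + 8·M_1 + 1·M_2 = 6(Δ_1 - Δ_0) = 64
Natural end conditions: M_0 = M_2 = 0.
Solving: M_0 = 0, M_1 = 8, M_2 = 0.
On [-1, 2], s(x) = -5 - 11/3·(x + 1) + 0·(x + 1)² + 4/9·(x + 1)³.
With (x + 1) = 9/4: s(5/4) = -131/16.

-8.1875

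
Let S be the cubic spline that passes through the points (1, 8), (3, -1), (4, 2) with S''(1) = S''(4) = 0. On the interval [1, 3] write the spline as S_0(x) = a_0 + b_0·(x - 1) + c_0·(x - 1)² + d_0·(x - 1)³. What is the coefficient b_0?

-7

Write m_i for S''(x_i). With h_i = 2, 1 and divided differences Δ_i = -9/2, 3, the continuity of S' gives the tridiagonal system
  2·m_0 + 6·m_1 + 1·m_2 = 6(Δ_1 - Δ_0) = 45
Natural end conditions: m_0 = m_2 = 0.
Forward elimination and back-substitution give m_0 = 0, m_1 = 15/2, m_2 = 0.
On [1, 3], with S_0(x) = a_0 + b_0·(x - 1) + c_0·(x - 1)² + d_0·(x - 1)³: c_0 = m_0/2 = 0, d_0 = (m_1 - m_0)/(6h_0) = 5/8, b_0 = Δ_0 - h_0(2m_0 + m_1)/6 = -7.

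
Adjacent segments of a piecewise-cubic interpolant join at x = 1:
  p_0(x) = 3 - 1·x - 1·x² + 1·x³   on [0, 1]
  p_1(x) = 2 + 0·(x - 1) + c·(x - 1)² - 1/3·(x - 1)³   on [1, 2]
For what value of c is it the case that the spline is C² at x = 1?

2

p_0''(x) = -2 + 6·x, so p_0''(1) = 4. On the right, p_1''(1) = 2c, so c = 2.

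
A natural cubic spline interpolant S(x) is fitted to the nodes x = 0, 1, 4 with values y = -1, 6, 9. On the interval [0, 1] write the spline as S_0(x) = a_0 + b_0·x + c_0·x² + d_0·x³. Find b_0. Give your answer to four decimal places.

7.7500

Write M_i for S''(x_i). With h_i = 1, 3 and divided differences Δ_i = 7, 1, the continuity of S' gives the tridiagonal system
  1·M_0 + 8·M_1 + 3·M_2 = 6(Δ_1 - Δ_0) = -36
Natural end conditions: M_0 = M_2 = 0.
Forward elimination and back-substitution give M_0 = 0, M_1 = -9/2, M_2 = 0.
On [0, 1], with S_0(x) = a_0 + b_0·x + c_0·x² + d_0·x³: c_0 = M_0/2 = 0, d_0 = (M_1 - M_0)/(6h_0) = -3/4, b_0 = Δ_0 - h_0(2M_0 + M_1)/6 = 31/4.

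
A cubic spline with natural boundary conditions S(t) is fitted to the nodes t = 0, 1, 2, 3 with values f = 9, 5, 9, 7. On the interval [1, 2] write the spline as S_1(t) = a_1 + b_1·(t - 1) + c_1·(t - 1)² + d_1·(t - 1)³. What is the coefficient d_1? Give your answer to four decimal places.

With m_i denoting the second derivative at x_i, h_i = 1, 1, 1, and Δ_i = (y_(i+1) − y_i)/h_i = -4, 4, -2:
  1·m_0 + 4·m_1 + 1·m_2 = 6(Δ_1 - Δ_0) = 48
  1·m_1 + 4·m_2 + 1·m_3 = 6(Δ_2 - Δ_1) = -36
Natural end conditions: m_0 = m_3 = 0.
Hence m_0 = 0, m_1 = 76/5, m_2 = -64/5, m_3 = 0.
On [1, 2], with S_1(t) = a_1 + b_1·(t - 1) + c_1·(t - 1)² + d_1·(t - 1)³: c_1 = m_1/2 = 38/5, d_1 = (m_2 - m_1)/(6h_1) = -14/3, b_1 = Δ_1 - h_1(2m_1 + m_2)/6 = 16/15.

-4.6667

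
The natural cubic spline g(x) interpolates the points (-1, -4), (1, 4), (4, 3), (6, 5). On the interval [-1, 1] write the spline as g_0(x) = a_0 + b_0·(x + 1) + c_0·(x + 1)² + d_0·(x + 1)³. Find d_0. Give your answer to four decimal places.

-0.2601

Write m_i for g''(x_i). With h_i = 2, 3, 2 and divided differences Δ_i = 4, -1/3, 1, the continuity of g' gives the tridiagonal system
  2·m_0 + 10·m_1 + 3·m_2 = 6(Δ_1 - Δ_0) = -26
  3·m_1 + 10·m_2 + 2·m_3 = 6(Δ_2 - Δ_1) = 8
Natural end conditions: m_0 = m_3 = 0.
Forward elimination and back-substitution give m_0 = 0, m_1 = -284/91, m_2 = 158/91, m_3 = 0.
On [-1, 1], with g_0(x) = a_0 + b_0·(x + 1) + c_0·(x + 1)² + d_0·(x + 1)³: c_0 = m_0/2 = 0, d_0 = (m_1 - m_0)/(6h_0) = -71/273, b_0 = Δ_0 - h_0(2m_0 + m_1)/6 = 1376/273.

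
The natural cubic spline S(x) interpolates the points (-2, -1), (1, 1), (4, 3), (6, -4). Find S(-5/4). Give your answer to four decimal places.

Write M_i for S''(x_i). With h_i = 3, 3, 2 and divided differences Δ_i = 2/3, 2/3, -7/2, the continuity of S' gives the tridiagonal system
  3·M_0 + 12·M_1 + 3·M_2 = 6(Δ_1 - Δ_0) = 0
  3·M_1 + 10·M_2 + 2·M_3 = 6(Δ_2 - Δ_1) = -25
Natural end conditions: M_0 = M_3 = 0.
Solving the tridiagonal system: M_0 = 0, M_1 = 25/37, M_2 = -100/37, M_3 = 0.
On [-2, 1], S(x) = -1 + 73/222·(x + 2) + 0·(x + 2)² + 25/666·(x + 2)³.
With (x + 2) = 3/4: S(-5/4) = -3493/4736.

-0.7375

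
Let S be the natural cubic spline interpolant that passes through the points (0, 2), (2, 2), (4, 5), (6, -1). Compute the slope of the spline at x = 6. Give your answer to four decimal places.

Write M_i for S''(x_i). With h_i = 2, 2, 2 and divided differences Δ_i = 0, 3/2, -3, the continuity of S' gives the tridiagonal system
  2·M_0 + 8·M_1 + 2·M_2 = 6(Δ_1 - Δ_0) = 9
  2·M_1 + 8·M_2 + 2·M_3 = 6(Δ_2 - Δ_1) = -27
Natural end conditions: M_0 = M_3 = 0.
Solving: M_0 = 0, M_1 = 21/10, M_2 = -39/10, M_3 = 0.
On [4, 6], S'(x) = b_2 + 2c_2·(x - 4) + 3d_2·(x - 4)² with b_2 = Δ_2 - h_2(2M_2 + M_3)/6 = -2/5, c_2 = M_2/2 = -39/20, d_2 = (M_3 - M_2)/(6h_2) = 13/40. So S'(6) = -43/10.

-4.3000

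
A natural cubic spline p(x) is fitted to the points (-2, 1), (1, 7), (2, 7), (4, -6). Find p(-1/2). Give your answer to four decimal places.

Let σ_i = p''(x_i). Step sizes h_i = 3, 1, 2; slopes of the chords Δ_i = (y_(i+1) - y_i)/h_i = 2, 0, -13/2.
  3·σ_0 + 8·σ_1 + 1·σ_2 = 6(Δ_1 - Δ_0) = -12
  1·σ_1 + 6·σ_2 + 2·σ_3 = 6(Δ_2 - Δ_1) = -39
Natural end conditions: σ_0 = σ_3 = 0.
Hence σ_0 = 0, σ_1 = -33/47, σ_2 = -300/47, σ_3 = 0.
On [-2, 1], p(x) = 1 + 221/94·(x + 2) + 0·(x + 2)² - 11/282·(x + 2)³.
With (x + 2) = 3/2: p(-1/2) = 3305/752.

4.3949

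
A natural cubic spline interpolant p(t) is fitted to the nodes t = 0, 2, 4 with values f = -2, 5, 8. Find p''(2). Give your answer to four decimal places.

-1.5000

Put m_i = p'' at the i-th knot. Here h = (2, 2) and Δ = (7/2, 3/2), so the interior equations h_(i-1)·m_(i-1) + 2(h_(i-1)+h_i)·m_i + h_i·m_(i+1) = 6(Δ_i − Δ_(i-1)) read
  2·m_0 + 8·m_1 + 2·m_2 = 6(Δ_1 - Δ_0) = -12
Natural end conditions: m_0 = m_2 = 0.
Forward elimination and back-substitution give m_0 = 0, m_1 = -3/2, m_2 = 0.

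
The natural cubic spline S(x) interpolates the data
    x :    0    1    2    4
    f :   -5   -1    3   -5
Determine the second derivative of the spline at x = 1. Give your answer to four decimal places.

Put M_i = S'' at the i-th knot. Here h = (1, 1, 2) and Δ = (4, 4, -4), so the interior equations h_(i-1)·M_(i-1) + 2(h_(i-1)+h_i)·M_i + h_i·M_(i+1) = 6(Δ_i − Δ_(i-1)) read
  1·M_0 + 4·M_1 + 1·M_2 = 6(Δ_1 - Δ_0) = 0
  1·M_1 + 6·M_2 + 2·M_3 = 6(Δ_2 - Δ_1) = -48
Natural end conditions: M_0 = M_3 = 0.
Forward elimination and back-substitution give M_0 = 0, M_1 = 48/23, M_2 = -192/23, M_3 = 0.

2.0870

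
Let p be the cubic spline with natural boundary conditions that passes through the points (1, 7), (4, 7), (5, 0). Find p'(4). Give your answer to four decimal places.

-5.2500

Put M_i = p'' at the i-th knot. Here h = (3, 1) and Δ = (0, -7), so the interior equations h_(i-1)·M_(i-1) + 2(h_(i-1)+h_i)·M_i + h_i·M_(i+1) = 6(Δ_i − Δ_(i-1)) read
  3·M_0 + 8·M_1 + 1·M_2 = 6(Δ_1 - Δ_0) = -42
Natural end conditions: M_0 = M_2 = 0.
Solving the tridiagonal system: M_0 = 0, M_1 = -21/4, M_2 = 0.
On [4, 5], p'(x) = b_1 + 2c_1·(x - 4) + 3d_1·(x - 4)² with b_1 = Δ_1 - h_1(2M_1 + M_2)/6 = -21/4, c_1 = M_1/2 = -21/8, d_1 = (M_2 - M_1)/(6h_1) = 7/8. So p'(4) = -21/4.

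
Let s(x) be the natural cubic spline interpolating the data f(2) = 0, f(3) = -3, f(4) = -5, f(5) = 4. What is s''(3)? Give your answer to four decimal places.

-2.8000

With σ_i denoting the second derivative at x_i, h_i = 1, 1, 1, and Δ_i = (y_(i+1) − y_i)/h_i = -3, -2, 9:
  1·σ_0 + 4·σ_1 + 1·σ_2 = 6(Δ_1 - Δ_0) = 6
  1·σ_1 + 4·σ_2 + 1·σ_3 = 6(Δ_2 - Δ_1) = 66
Natural end conditions: σ_0 = σ_3 = 0.
Hence σ_0 = 0, σ_1 = -14/5, σ_2 = 86/5, σ_3 = 0.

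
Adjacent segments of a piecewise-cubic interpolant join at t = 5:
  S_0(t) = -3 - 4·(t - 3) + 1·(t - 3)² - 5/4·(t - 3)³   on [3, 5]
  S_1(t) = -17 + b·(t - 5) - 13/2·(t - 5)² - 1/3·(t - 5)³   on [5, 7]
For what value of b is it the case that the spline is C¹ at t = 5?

S_0'(t) = -4 + 2·(t - 3) - 15/4·(t - 3)², so S_0'(5) = -15. On the right, S_1'(5) = b, so b = -15.

-15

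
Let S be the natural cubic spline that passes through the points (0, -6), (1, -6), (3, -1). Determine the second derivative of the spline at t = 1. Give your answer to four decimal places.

Put M_i = S'' at the i-th knot. Here h = (1, 2) and Δ = (0, 5/2), so the interior equations h_(i-1)·M_(i-1) + 2(h_(i-1)+h_i)·M_i + h_i·M_(i+1) = 6(Δ_i − Δ_(i-1)) read
  1·M_0 + 6·M_1 + 2·M_2 = 6(Δ_1 - Δ_0) = 15
Natural end conditions: M_0 = M_2 = 0.
Solving: M_0 = 0, M_1 = 5/2, M_2 = 0.

2.5000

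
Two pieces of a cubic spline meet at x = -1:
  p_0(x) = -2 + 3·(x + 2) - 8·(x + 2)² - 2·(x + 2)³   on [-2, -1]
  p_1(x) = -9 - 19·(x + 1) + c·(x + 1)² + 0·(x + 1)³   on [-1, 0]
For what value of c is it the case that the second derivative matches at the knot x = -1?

-14

p_0''(x) = -16 - 12·(x + 2), so p_0''(-1) = -28. On the right, p_1''(-1) = 2c, so c = -14.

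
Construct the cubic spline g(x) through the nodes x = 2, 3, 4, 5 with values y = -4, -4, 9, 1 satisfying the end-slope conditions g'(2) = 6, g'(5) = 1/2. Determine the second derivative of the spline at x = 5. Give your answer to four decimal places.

53.3333

Let M_i = g''(x_i). Step sizes h_i = 1, 1, 1; slopes of the chords Δ_i = (y_(i+1) - y_i)/h_i = 0, 13, -8.
  1·M_0 + 4·M_1 + 1·M_2 = 6(Δ_1 - Δ_0) = 78
  1·M_1 + 4·M_2 + 1·M_3 = 6(Δ_2 - Δ_1) = -126
Clamped end conditions give two more equations: 2h_0·M_0 + h_0·M_1 = 6(Δ_0 - g'(2)) = -36 and h_2·M_2 + 2h_2·M_3 = 6(g'(5) - Δ_2) = 51.
Forward elimination and back-substitution give M_0 = -119/3, M_1 = 130/3, M_2 = -167/3, M_3 = 160/3.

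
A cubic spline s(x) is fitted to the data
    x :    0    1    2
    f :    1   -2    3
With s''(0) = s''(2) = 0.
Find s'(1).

1

Put M_i = s'' at the i-th knot. Here h = (1, 1) and Δ = (-3, 5), so the interior equations h_(i-1)·M_(i-1) + 2(h_(i-1)+h_i)·M_i + h_i·M_(i+1) = 6(Δ_i − Δ_(i-1)) read
  1·M_0 + 4·M_1 + 1·M_2 = 6(Δ_1 - Δ_0) = 48
Natural end conditions: M_0 = M_2 = 0.
Solving the tridiagonal system: M_0 = 0, M_1 = 12, M_2 = 0.
On [1, 2], s'(x) = b_1 + 2c_1·(x - 1) + 3d_1·(x - 1)² with b_1 = Δ_1 - h_1(2M_1 + M_2)/6 = 1, c_1 = M_1/2 = 6, d_1 = (M_2 - M_1)/(6h_1) = -2. So s'(1) = 1.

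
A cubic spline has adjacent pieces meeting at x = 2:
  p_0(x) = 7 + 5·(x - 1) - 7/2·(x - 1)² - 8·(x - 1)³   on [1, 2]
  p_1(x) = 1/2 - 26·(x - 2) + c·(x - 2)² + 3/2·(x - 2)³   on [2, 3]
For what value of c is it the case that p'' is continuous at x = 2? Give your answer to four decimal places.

p_0''(x) = -7 - 48·(x - 1), so p_0''(2) = -55. On the right, p_1''(2) = 2c, so c = -55/2.

-27.5000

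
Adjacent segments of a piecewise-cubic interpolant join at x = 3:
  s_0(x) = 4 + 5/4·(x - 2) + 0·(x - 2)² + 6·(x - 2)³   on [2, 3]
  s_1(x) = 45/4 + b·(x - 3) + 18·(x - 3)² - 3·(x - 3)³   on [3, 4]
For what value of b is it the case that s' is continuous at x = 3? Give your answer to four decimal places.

s_0'(x) = 5/4 + 0·(x - 2) + 18·(x - 2)², so s_0'(3) = 77/4. On the right, s_1'(3) = b, so b = 77/4.

19.2500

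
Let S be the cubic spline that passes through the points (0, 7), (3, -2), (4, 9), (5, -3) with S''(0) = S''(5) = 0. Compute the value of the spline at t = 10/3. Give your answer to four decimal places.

Write M_i for S''(x_i). With h_i = 3, 1, 1 and divided differences Δ_i = -3, 11, -12, the continuity of S' gives the tridiagonal system
  3·M_0 + 8·M_1 + 1·M_2 = 6(Δ_1 - Δ_0) = 84
  1·M_1 + 4·M_2 + 1·M_3 = 6(Δ_2 - Δ_1) = -138
Natural end conditions: M_0 = M_3 = 0.
Forward elimination and back-substitution give M_0 = 0, M_1 = 474/31, M_2 = -1188/31, M_3 = 0.
On [3, 4], S(t) = -2 + 381/31·(t - 3) + 237/31·(t - 3)² - 277/31·(t - 3)³.
With (t - 3) = 1/3: S(10/3) = 2189/837.

2.6153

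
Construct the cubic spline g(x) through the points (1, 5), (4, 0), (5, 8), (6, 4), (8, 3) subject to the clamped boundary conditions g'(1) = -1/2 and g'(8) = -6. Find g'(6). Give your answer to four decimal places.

-3.9399

Write m_i for g''(x_i). With h_i = 3, 1, 1, 2 and divided differences Δ_i = -5/3, 8, -4, -1/2, the continuity of g' gives the tridiagonal system
  3·m_0 + 8·m_1 + 1·m_2 = 6(Δ_1 - Δ_0) = 58
  1·m_1 + 4·m_2 + 1·m_3 = 6(Δ_2 - Δ_1) = -72
  1·m_2 + 6·m_3 + 2·m_4 = 6(Δ_3 - Δ_2) = 21
Clamped end conditions give two more equations: 2h_0·m_0 + h_0·m_1 = 6(Δ_0 - g'(1)) = -7 and h_3·m_3 + 2h_3·m_4 = 6(g'(8) - Δ_3) = -33.
Hence m_0 = -3685/474, m_1 = 1044/79, m_2 = -3855/158, m_3 = 978/79, m_4 = -4563/316.
On [6, 8], g'(x) = b_3 + 2c_3·(x - 6) + 3d_3·(x - 6)² with b_3 = Δ_3 - h_3(2m_3 + m_4)/6 = -1245/316, c_3 = m_3/2 = 489/79, d_3 = (m_4 - m_3)/(6h_3) = -2825/1264. So g'(6) = -1245/316.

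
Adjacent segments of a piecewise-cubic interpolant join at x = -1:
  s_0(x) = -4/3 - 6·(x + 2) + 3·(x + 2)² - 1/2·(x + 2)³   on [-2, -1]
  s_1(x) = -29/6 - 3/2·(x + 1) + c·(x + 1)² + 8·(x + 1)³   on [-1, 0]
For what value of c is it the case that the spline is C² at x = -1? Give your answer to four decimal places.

s_0''(x) = 6 - 3·(x + 2), so s_0''(-1) = 3. On the right, s_1''(-1) = 2c, so c = 3/2.

1.5000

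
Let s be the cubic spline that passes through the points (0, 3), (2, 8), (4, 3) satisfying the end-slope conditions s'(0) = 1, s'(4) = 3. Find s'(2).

Put M_i = s'' at the i-th knot. Here h = (2, 2) and Δ = (5/2, -5/2), so the interior equations h_(i-1)·M_(i-1) + 2(h_(i-1)+h_i)·M_i + h_i·M_(i+1) = 6(Δ_i − Δ_(i-1)) read
  2·M_0 + 8·M_1 + 2·M_2 = 6(Δ_1 - Δ_0) = -30
Clamped end conditions give two more equations: 2h_0·M_0 + h_0·M_1 = 6(Δ_0 - s'(0)) = 9 and h_1·M_1 + 2h_1·M_2 = 6(s'(4) - Δ_1) = 33.
Forward elimination and back-substitution give M_0 = 13/2, M_1 = -17/2, M_2 = 25/2.
On [2, 4], s'(t) = b_1 + 2c_1·(t - 2) + 3d_1·(t - 2)² with b_1 = Δ_1 - h_1(2M_1 + M_2)/6 = -1, c_1 = M_1/2 = -17/4, d_1 = (M_2 - M_1)/(6h_1) = 7/4. So s'(2) = -1.

-1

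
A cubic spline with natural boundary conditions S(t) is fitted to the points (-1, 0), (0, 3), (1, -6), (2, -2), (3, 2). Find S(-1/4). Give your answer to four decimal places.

3.6094

Put M_i = S'' at the i-th knot. Here h = (1, 1, 1, 1) and Δ = (3, -9, 4, 4), so the interior equations h_(i-1)·M_(i-1) + 2(h_(i-1)+h_i)·M_i + h_i·M_(i+1) = 6(Δ_i − Δ_(i-1)) read
  1·M_0 + 4·M_1 + 1·M_2 = 6(Δ_1 - Δ_0) = -72
  1·M_1 + 4·M_2 + 1·M_3 = 6(Δ_2 - Δ_1) = 78
  1·M_2 + 4·M_3 + 1·M_4 = 6(Δ_3 - Δ_2) = 0
Natural end conditions: M_0 = M_4 = 0.
Forward elimination and back-substitution give M_0 = 0, M_1 = -174/7, M_2 = 192/7, M_3 = -48/7, M_4 = 0.
On [-1, 0], S(t) = 0 + 50/7·(t + 1) + 0·(t + 1)² - 29/7·(t + 1)³.
With (t + 1) = 3/4: S(-1/4) = 231/64.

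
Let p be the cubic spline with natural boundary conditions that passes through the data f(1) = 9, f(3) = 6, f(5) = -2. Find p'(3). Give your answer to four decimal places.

With m_i denoting the second derivative at x_i, h_i = 2, 2, and Δ_i = (y_(i+1) − y_i)/h_i = -3/2, -4:
  2·m_0 + 8·m_1 + 2·m_2 = 6(Δ_1 - Δ_0) = -15
Natural end conditions: m_0 = m_2 = 0.
Solving the tridiagonal system: m_0 = 0, m_1 = -15/8, m_2 = 0.
On [3, 5], p'(x) = b_1 + 2c_1·(x - 3) + 3d_1·(x - 3)² with b_1 = Δ_1 - h_1(2m_1 + m_2)/6 = -11/4, c_1 = m_1/2 = -15/16, d_1 = (m_2 - m_1)/(6h_1) = 5/32. So p'(3) = -11/4.

-2.7500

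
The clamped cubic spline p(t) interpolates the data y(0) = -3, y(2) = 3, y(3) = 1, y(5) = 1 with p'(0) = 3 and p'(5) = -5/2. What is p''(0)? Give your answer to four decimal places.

With σ_i denoting the second derivative at x_i, h_i = 2, 1, 2, and Δ_i = (y_(i+1) − y_i)/h_i = 3, -2, 0:
  2·σ_0 + 6·σ_1 + 1·σ_2 = 6(Δ_1 - Δ_0) = -30
  1·σ_1 + 6·σ_2 + 2·σ_3 = 6(Δ_2 - Δ_1) = 12
Clamped end conditions give two more equations: 2h_0·σ_0 + h_0·σ_1 = 6(Δ_0 - p'(0)) = 0 and h_2·σ_2 + 2h_2·σ_3 = 6(p'(5) - Δ_2) = -15.
Solving the tridiagonal system: σ_0 = 113/32, σ_1 = -113/16, σ_2 = 85/16, σ_3 = -205/32.

3.5313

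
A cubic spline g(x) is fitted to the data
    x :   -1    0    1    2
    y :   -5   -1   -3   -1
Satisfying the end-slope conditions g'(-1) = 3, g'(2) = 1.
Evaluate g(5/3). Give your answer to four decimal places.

Put M_i = g'' at the i-th knot. Here h = (1, 1, 1) and Δ = (4, -2, 2), so the interior equations h_(i-1)·M_(i-1) + 2(h_(i-1)+h_i)·M_i + h_i·M_(i+1) = 6(Δ_i − Δ_(i-1)) read
  1·M_0 + 4·M_1 + 1·M_2 = 6(Δ_1 - Δ_0) = -36
  1·M_1 + 4·M_2 + 1·M_3 = 6(Δ_2 - Δ_1) = 24
Clamped end conditions give two more equations: 2h_0·M_0 + h_0·M_1 = 6(Δ_0 - g'(-1)) = 6 and h_2·M_2 + 2h_2·M_3 = 6(g'(2) - Δ_2) = -6.
Solving the tridiagonal system: M_0 = 154/15, M_1 = -218/15, M_2 = 178/15, M_3 = -134/15.
On [1, 2], g(x) = -3 - 7/15·(x - 1) + 89/15·(x - 1)² - 52/15·(x - 1)³.
With (x - 1) = 2/3: g(5/3) = -689/405.

-1.7012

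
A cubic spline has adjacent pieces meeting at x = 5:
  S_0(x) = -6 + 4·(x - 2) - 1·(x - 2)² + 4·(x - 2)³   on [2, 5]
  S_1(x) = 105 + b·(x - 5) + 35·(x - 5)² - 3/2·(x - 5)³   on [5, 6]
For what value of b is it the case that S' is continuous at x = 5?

S_0'(x) = 4 - 2·(x - 2) + 12·(x - 2)², so S_0'(5) = 106. On the right, S_1'(5) = b, so b = 106.

106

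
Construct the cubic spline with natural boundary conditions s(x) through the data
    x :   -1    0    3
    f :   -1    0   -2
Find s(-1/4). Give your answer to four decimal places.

Let σ_i = s''(x_i). Step sizes h_i = 1, 3; slopes of the chords Δ_i = (y_(i+1) - y_i)/h_i = 1, -2/3.
  1·σ_0 + 8·σ_1 + 3·σ_2 = 6(Δ_1 - Δ_0) = -10
Natural end conditions: σ_0 = σ_2 = 0.
Solving: σ_0 = 0, σ_1 = -5/4, σ_2 = 0.
On [-1, 0], s(x) = -1 + 29/24·(x + 1) + 0·(x + 1)² - 5/24·(x + 1)³.
With (x + 1) = 3/4: s(-1/4) = -93/512.

-0.1816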